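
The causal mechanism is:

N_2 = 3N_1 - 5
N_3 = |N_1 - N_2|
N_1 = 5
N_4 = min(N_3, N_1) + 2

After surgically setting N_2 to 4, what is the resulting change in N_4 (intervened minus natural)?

-4

Under do(N_2=4), the mechanism N_2 = 3N_1 - 5 is discarded; N_2 is fixed at 4.
N_3 = |N_1 - N_2|  [with N_1=5, N_2=4]  = 1
N_4 = min(N_3, N_1) + 2  [with N_3=1, N_1=5]  = 3
Without intervention: N_2 = 3N_1 - 5  [with N_1=5]  = 10; N_3 = |N_1 - N_2|  [with N_1=5, N_2=10]  = 5; N_4 = min(N_3, N_1) + 2  [with N_3=5, N_1=5]  = 7.
Change = 3 − 7 = -4.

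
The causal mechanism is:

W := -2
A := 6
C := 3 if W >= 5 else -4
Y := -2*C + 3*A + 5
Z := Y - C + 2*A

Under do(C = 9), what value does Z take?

do(C=9) replaces the equation C := 3 if W >= 5 else -4 with the constant C = 9.
Y = -2*C + 3*A + 5  [with C=9, A=6]  = 5
Z = Y - C + 2*A  [with Y=5, C=9, A=6]  = 8

8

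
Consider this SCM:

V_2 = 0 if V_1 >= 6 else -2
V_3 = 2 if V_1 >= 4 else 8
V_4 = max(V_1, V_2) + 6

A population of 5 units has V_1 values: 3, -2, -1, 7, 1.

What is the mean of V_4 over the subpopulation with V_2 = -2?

6.25

Observing V_2=-2 restricts to units where V_2's equation naturally yields -2: V_1 ∈ {3, -2, -1, 1}. In that subpopulation V_4 = 9, 4, 5, 7, mean 6.25.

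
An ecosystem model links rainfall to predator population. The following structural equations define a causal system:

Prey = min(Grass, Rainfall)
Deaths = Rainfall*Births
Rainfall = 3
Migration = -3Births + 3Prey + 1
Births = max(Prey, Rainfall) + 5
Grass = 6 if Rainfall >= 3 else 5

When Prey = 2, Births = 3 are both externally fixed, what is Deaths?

Setting Prey = 2, Births = 3 by intervention discards those variables' equations.
Deaths = Rainfall*Births  [with Rainfall=3, Births=3]  = 9

9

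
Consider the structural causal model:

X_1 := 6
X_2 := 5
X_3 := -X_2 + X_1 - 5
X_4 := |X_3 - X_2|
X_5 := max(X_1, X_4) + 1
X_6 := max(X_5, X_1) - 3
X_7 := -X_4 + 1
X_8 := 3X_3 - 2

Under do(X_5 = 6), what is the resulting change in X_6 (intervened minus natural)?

-4

The intervention breaks the incoming arrows to X_5: X_5 := max(X_1, X_4) + 1 no longer applies, and X_5 = 6.
X_6 = max(X_5, X_1) - 3  [with X_5=6, X_1=6]  = 3
Without intervention: X_3 = -X_2 + X_1 - 5  [with X_2=5, X_1=6]  = -4; X_4 = |X_3 - X_2|  [with X_3=-4, X_2=5]  = 9; X_5 = max(X_1, X_4) + 1  [with X_1=6, X_4=9]  = 10; X_6 = max(X_5, X_1) - 3  [with X_5=10, X_1=6]  = 7.
Change = 3 − 7 = -4.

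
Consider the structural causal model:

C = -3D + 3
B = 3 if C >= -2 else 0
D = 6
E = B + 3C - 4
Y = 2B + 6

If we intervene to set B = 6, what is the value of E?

-43

The intervention breaks the incoming arrows to B: B = 3 if C >= -2 else 0 no longer applies, and B = 6.
C = -3D + 3  [with D=6]  = -15
E = B + 3C - 4  [with B=6, C=-15]  = -43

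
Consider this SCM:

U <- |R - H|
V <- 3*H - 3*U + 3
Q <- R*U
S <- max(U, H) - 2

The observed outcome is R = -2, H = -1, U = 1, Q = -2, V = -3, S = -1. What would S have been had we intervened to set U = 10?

8

The intervention breaks the incoming arrows to U: U <- |R - H| no longer applies, and U = 10.
S = max(U, H) - 2  [with U=10, H=-1]  = 8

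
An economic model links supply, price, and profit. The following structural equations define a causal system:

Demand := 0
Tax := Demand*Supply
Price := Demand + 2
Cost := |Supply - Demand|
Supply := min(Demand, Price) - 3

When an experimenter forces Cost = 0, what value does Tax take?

0

Intervening sets Cost = 0 and removes its equation (Cost := |Supply - Demand|).
No directed path runs from Cost to Tax, so Tax keeps its natural value.
Price = Demand + 2  [with Demand=0]  = 2
Supply = min(Demand, Price) - 3  [with Demand=0, Price=2]  = -3
Tax = Demand*Supply  [with Demand=0, Supply=-3]  = 0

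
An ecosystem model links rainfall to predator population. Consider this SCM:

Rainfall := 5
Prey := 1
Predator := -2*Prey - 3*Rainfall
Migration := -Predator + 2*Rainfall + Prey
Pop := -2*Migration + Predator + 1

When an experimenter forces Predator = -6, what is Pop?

do(Predator=-6) replaces the equation Predator := -2*Prey - 3*Rainfall with the constant Predator = -6.
Migration = -Predator + 2*Rainfall + Prey  [with Predator=-6, Rainfall=5, Prey=1]  = 17
Pop = -2*Migration + Predator + 1  [with Migration=17, Predator=-6]  = -39

-39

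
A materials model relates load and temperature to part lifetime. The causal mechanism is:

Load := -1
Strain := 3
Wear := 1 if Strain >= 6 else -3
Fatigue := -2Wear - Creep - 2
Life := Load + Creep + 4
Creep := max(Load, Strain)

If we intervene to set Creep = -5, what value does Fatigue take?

9

do(Creep=-5) replaces the equation Creep := max(Load, Strain) with the constant Creep = -5.
Wear = 1 if Strain >= 6 else -3  [with Strain=3]  = -3
Fatigue = -2Wear - Creep - 2  [with Wear=-3, Creep=-5]  = 9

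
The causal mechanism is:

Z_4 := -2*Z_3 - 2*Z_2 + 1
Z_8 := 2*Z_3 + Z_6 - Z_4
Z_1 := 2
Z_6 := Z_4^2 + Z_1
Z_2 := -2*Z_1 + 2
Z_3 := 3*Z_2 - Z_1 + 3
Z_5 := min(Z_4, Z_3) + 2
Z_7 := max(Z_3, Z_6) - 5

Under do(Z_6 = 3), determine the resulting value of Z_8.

Intervening sets Z_6 = 3 and removes its equation (Z_6 := Z_4^2 + Z_1).
Z_2 = -2*Z_1 + 2  [with Z_1=2]  = -2
Z_3 = 3*Z_2 - Z_1 + 3  [with Z_2=-2, Z_1=2]  = -5
Z_4 = -2*Z_3 - 2*Z_2 + 1  [with Z_3=-5, Z_2=-2]  = 15
Z_8 = 2*Z_3 + Z_6 - Z_4  [with Z_3=-5, Z_6=3, Z_4=15]  = -22

-22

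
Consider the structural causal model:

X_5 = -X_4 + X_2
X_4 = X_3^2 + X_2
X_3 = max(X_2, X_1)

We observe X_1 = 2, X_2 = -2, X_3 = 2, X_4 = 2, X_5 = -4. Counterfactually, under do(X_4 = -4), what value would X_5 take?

Intervening sets X_4 = -4 and removes its equation (X_4 = X_3^2 + X_2).
X_5 = -X_4 + X_2  [with X_4=-4, X_2=-2]  = 2

2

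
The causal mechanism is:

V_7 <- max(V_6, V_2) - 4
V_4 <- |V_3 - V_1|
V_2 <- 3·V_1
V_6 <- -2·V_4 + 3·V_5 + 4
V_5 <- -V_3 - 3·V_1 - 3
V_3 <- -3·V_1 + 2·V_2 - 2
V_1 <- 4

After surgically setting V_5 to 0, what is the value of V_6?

-8

The intervention breaks the incoming arrows to V_5: V_5 <- -V_3 - 3·V_1 - 3 no longer applies, and V_5 = 0.
V_2 = 3·V_1  [with V_1=4]  = 12
V_3 = -3·V_1 + 2·V_2 - 2  [with V_1=4, V_2=12]  = 10
V_4 = |V_3 - V_1|  [with V_3=10, V_1=4]  = 6
V_6 = -2·V_4 + 3·V_5 + 4  [with V_4=6, V_5=0]  = -8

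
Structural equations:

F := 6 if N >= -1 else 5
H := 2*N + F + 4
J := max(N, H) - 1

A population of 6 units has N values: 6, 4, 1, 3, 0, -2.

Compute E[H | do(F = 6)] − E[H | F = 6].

do(F=6) breaks F's dependence on N. With F=6 fixed, H across the units is 22, 18, 12, 16, 10, 6, mean 14.
Conditioning on F=6 selects the 5 unit(s) with N ∈ {6, 4, 1, 3, 0}. Their H values: 22, 18, 12, 16, 10. Mean = 15.6.
Difference = 14 − 15.6 = -1.6.

-1.6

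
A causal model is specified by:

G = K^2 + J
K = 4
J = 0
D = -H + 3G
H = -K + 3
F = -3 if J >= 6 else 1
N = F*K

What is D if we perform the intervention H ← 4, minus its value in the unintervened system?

Intervening sets H = 4 and removes its equation (H = -K + 3).
G = K^2 + J  [with K=4, J=0]  = 16
D = -H + 3G  [with H=4, G=16]  = 44
Without intervention: G = K^2 + J  [with K=4, J=0]  = 16; H = -K + 3  [with K=4]  = -1; D = -H + 3G  [with H=-1, G=16]  = 49.
Change = 44 − 49 = -5.

-5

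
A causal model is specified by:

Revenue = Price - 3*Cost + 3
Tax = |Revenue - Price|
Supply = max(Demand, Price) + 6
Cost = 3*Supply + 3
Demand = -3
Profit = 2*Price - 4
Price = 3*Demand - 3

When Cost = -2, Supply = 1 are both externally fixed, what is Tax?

9

The joint intervention fixes Cost = -2, Supply = 1, removing each variable's own equation.
Price = 3*Demand - 3  [with Demand=-3]  = -12
Revenue = Price - 3*Cost + 3  [with Price=-12, Cost=-2]  = -3
Tax = |Revenue - Price|  [with Revenue=-3, Price=-12]  = 9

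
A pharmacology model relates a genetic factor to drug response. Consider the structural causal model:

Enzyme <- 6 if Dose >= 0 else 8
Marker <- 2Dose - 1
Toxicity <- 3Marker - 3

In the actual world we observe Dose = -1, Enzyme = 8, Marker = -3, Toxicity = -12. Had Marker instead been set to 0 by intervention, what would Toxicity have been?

-3

The intervention breaks the incoming arrows to Marker: Marker <- 2Dose - 1 no longer applies, and Marker = 0.
Toxicity = 3Marker - 3  [with Marker=0]  = -3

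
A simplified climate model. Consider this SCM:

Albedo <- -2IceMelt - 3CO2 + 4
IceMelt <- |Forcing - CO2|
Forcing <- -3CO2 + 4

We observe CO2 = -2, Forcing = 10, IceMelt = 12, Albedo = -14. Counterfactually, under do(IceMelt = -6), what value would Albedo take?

The intervention breaks the incoming arrows to IceMelt: IceMelt <- |Forcing - CO2| no longer applies, and IceMelt = -6.
Albedo = -2IceMelt - 3CO2 + 4  [with IceMelt=-6, CO2=-2]  = 22

22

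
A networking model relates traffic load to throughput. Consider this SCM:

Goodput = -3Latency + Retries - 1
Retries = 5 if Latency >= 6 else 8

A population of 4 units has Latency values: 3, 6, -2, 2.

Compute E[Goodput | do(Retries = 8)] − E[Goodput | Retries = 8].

-3.75

The intervention sets Retries=8 in all 4 units regardless of Latency. Recomputing Goodput per unit gives -2, -11, 13, 1; average 0.25.
Observing Retries=8 restricts to units where Retries's equation naturally yields 8: Latency ∈ {3, -2, 2}. In that subpopulation Goodput = -2, 13, 1, mean 4.
Difference = 0.25 − 4 = -3.75.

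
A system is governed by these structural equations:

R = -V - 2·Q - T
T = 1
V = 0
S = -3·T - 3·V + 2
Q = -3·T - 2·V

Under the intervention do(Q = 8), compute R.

The intervention breaks the incoming arrows to Q: Q = -3·T - 2·V no longer applies, and Q = 8.
R = -V - 2·Q - T  [with V=0, Q=8, T=1]  = -17

-17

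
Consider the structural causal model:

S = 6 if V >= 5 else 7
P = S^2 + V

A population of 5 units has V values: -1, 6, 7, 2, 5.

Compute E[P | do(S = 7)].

The intervention sets S=7 in all 5 units regardless of V. Recomputing P per unit gives 48, 55, 56, 51, 54; average 52.8.

52.8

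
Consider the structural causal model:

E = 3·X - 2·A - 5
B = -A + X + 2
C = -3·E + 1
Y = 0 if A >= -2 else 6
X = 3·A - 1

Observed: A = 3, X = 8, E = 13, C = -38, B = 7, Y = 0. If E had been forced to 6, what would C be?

-17

The intervention breaks the incoming arrows to E: E = 3·X - 2·A - 5 no longer applies, and E = 6.
C = -3·E + 1  [with E=6]  = -17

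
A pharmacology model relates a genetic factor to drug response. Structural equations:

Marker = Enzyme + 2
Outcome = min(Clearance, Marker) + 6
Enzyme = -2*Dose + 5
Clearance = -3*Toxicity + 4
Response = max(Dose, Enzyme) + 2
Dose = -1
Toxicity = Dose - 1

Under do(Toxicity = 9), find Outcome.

-17

Under do(Toxicity=9), the mechanism Toxicity = Dose - 1 is discarded; Toxicity is fixed at 9.
Enzyme = -2*Dose + 5  [with Dose=-1]  = 7
Marker = Enzyme + 2  [with Enzyme=7]  = 9
Clearance = -3*Toxicity + 4  [with Toxicity=9]  = -23
Outcome = min(Clearance, Marker) + 6  [with Clearance=-23, Marker=9]  = -17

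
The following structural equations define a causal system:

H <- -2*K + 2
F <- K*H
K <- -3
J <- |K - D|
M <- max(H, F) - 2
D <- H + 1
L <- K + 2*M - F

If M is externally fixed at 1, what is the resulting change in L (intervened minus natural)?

Intervening sets M = 1 and removes its equation (M <- max(H, F) - 2).
H = -2*K + 2  [with K=-3]  = 8
F = K*H  [with K=-3, H=8]  = -24
L = K + 2*M - F  [with K=-3, M=1, F=-24]  = 23
Without intervention: H = -2*K + 2  [with K=-3]  = 8; F = K*H  [with K=-3, H=8]  = -24; M = max(H, F) - 2  [with H=8, F=-24]  = 6; L = K + 2*M - F  [with K=-3, M=6, F=-24]  = 33.
Change = 23 − 33 = -10.

-10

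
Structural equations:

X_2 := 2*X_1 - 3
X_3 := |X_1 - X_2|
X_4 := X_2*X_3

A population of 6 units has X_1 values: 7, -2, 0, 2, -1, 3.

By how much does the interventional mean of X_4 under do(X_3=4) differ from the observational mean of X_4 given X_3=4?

-12

do(X_3=4) breaks X_3's dependence on X_1. With X_3=4 fixed, X_4 across the units is 44, -28, -12, 4, -20, 12, mean 0.
Observing X_3=4 restricts to units where X_3's equation naturally yields 4: X_1 ∈ {7, -1}. In that subpopulation X_4 = 44, -20, mean 12.
Difference = 0 − 12 = -12.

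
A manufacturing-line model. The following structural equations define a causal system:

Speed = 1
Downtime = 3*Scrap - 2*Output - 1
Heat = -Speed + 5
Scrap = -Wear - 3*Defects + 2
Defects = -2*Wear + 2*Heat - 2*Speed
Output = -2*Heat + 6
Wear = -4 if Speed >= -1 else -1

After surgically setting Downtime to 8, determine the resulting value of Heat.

4

Under do(Downtime=8), the mechanism Downtime = 3*Scrap - 2*Output - 1 is discarded; Downtime is fixed at 8.
Heat is not downstream of the intervention, so its value is determined by the original equations.
Heat = -Speed + 5  [with Speed=1]  = 4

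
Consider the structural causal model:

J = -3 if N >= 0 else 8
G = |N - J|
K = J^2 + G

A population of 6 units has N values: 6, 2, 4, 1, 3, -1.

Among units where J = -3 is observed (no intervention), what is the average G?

6.2

E[G|J=-3] averages over only the 5 units with J=-3 (N = 6, 2, 4, 1, 3): G = 9, 5, 7, 4, 6, mean 6.2.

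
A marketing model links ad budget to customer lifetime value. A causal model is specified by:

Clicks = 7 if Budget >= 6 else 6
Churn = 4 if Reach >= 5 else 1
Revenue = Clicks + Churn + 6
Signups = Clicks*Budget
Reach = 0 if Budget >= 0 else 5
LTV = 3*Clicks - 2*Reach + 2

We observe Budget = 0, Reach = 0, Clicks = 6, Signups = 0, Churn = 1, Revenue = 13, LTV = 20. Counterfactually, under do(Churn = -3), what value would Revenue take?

The intervention breaks the incoming arrows to Churn: Churn = 4 if Reach >= 5 else 1 no longer applies, and Churn = -3.
Clicks = 7 if Budget >= 6 else 6  [with Budget=0]  = 6
Revenue = Clicks + Churn + 6  [with Clicks=6, Churn=-3]  = 9

9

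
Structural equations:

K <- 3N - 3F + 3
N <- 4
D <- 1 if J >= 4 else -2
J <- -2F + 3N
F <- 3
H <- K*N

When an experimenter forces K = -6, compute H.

do(K=-6) replaces the equation K <- 3N - 3F + 3 with the constant K = -6.
H = K*N  [with K=-6, N=4]  = -24

-24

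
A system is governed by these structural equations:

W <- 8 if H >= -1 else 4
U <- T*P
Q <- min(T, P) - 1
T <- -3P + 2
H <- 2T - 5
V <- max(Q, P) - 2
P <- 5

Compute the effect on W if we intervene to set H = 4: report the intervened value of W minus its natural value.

The intervention breaks the incoming arrows to H: H <- 2T - 5 no longer applies, and H = 4.
W = 8 if H >= -1 else 4  [with H=4]  = 8
Without intervention: T = -3P + 2  [with P=5]  = -13; H = 2T - 5  [with T=-13]  = -31; W = 8 if H >= -1 else 4  [with H=-31]  = 4.
Change = 8 − 4 = 4.

4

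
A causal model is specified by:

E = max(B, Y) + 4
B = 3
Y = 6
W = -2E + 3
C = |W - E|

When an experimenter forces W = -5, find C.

15

Intervening sets W = -5 and removes its equation (W = -2E + 3).
E = max(B, Y) + 4  [with B=3, Y=6]  = 10
C = |W - E|  [with W=-5, E=10]  = 15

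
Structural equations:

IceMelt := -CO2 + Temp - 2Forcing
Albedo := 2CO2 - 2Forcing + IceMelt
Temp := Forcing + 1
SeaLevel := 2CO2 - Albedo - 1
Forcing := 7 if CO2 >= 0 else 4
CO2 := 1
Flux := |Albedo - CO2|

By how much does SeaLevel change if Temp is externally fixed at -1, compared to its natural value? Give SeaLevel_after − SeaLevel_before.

The intervention breaks the incoming arrows to Temp: Temp := Forcing + 1 no longer applies, and Temp = -1.
Forcing = 7 if CO2 >= 0 else 4  [with CO2=1]  = 7
IceMelt = -CO2 + Temp - 2Forcing  [with CO2=1, Temp=-1, Forcing=7]  = -16
Albedo = 2CO2 - 2Forcing + IceMelt  [with CO2=1, Forcing=7, IceMelt=-16]  = -28
SeaLevel = 2CO2 - Albedo - 1  [with CO2=1, Albedo=-28]  = 29
Without intervention: Forcing = 7 if CO2 >= 0 else 4  [with CO2=1]  = 7; Temp = Forcing + 1  [with Forcing=7]  = 8; IceMelt = -CO2 + Temp - 2Forcing  [with CO2=1, Temp=8, Forcing=7]  = -7; Albedo = 2CO2 - 2Forcing + IceMelt  [with CO2=1, Forcing=7, IceMelt=-7]  = -19; SeaLevel = 2CO2 - Albedo - 1  [with CO2=1, Albedo=-19]  = 20.
Change = 29 − 20 = 9.

9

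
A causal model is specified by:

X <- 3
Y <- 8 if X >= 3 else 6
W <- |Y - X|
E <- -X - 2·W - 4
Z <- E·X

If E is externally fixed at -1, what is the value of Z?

-3

Intervening sets E = -1 and removes its equation (E <- -X - 2·W - 4).
Z = E·X  [with E=-1, X=3]  = -3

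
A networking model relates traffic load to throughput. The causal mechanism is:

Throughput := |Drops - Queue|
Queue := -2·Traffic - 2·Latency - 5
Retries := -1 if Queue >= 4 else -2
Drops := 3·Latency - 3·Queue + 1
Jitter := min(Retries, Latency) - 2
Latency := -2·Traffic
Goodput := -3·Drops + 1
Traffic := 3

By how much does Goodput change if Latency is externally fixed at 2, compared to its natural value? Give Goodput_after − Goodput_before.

-216

do(Latency=2) replaces the equation Latency := -2·Traffic with the constant Latency = 2.
Queue = -2·Traffic - 2·Latency - 5  [with Traffic=3, Latency=2]  = -15
Drops = 3·Latency - 3·Queue + 1  [with Latency=2, Queue=-15]  = 52
Goodput = -3·Drops + 1  [with Drops=52]  = -155
Without intervention: Latency = -2·Traffic  [with Traffic=3]  = -6; Queue = -2·Traffic - 2·Latency - 5  [with Traffic=3, Latency=-6]  = 1; Drops = 3·Latency - 3·Queue + 1  [with Latency=-6, Queue=1]  = -20; Goodput = -3·Drops + 1  [with Drops=-20]  = 61.
Change = -155 − 61 = -216.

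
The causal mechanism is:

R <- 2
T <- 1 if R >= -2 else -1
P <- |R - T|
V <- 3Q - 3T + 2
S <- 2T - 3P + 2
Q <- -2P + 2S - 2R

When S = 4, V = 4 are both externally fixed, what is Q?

2

Setting S = 4, V = 4 by intervention discards those variables' equations.
T = 1 if R >= -2 else -1  [with R=2]  = 1
P = |R - T|  [with R=2, T=1]  = 1
Q = -2P + 2S - 2R  [with P=1, S=4, R=2]  = 2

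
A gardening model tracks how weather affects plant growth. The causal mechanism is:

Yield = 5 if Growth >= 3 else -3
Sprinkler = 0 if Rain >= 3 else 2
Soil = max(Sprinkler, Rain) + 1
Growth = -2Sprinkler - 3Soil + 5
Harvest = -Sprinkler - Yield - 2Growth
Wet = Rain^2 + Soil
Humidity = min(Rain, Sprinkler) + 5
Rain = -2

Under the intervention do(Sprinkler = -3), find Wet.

Under do(Sprinkler=-3), the mechanism Sprinkler = 0 if Rain >= 3 else 2 is discarded; Sprinkler is fixed at -3.
Soil = max(Sprinkler, Rain) + 1  [with Sprinkler=-3, Rain=-2]  = -1
Wet = Rain^2 + Soil  [with Rain=-2, Soil=-1]  = 3

3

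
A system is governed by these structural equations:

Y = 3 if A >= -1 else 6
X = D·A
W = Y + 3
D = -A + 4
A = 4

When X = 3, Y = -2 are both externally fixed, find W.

Setting X = 3, Y = -2 by intervention discards those variables' equations.
W = Y + 3  [with Y=-2]  = 1

1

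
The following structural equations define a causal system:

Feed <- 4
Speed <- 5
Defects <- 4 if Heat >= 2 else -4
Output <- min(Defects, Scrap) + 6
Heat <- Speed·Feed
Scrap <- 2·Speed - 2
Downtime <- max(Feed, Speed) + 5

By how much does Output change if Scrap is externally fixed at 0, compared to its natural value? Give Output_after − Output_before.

-4

The intervention breaks the incoming arrows to Scrap: Scrap <- 2·Speed - 2 no longer applies, and Scrap = 0.
Heat = Speed·Feed  [with Speed=5, Feed=4]  = 20
Defects = 4 if Heat >= 2 else -4  [with Heat=20]  = 4
Output = min(Defects, Scrap) + 6  [with Defects=4, Scrap=0]  = 6
Without intervention: Heat = Speed·Feed  [with Speed=5, Feed=4]  = 20; Defects = 4 if Heat >= 2 else -4  [with Heat=20]  = 4; Scrap = 2·Speed - 2  [with Speed=5]  = 8; Output = min(Defects, Scrap) + 6  [with Defects=4, Scrap=8]  = 10.
Change = 6 − 10 = -4.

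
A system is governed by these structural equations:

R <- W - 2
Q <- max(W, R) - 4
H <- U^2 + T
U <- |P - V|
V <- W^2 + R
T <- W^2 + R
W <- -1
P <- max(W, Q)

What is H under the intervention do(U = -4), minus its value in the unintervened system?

do(U=-4) replaces the equation U <- |P - V| with the constant U = -4.
R = W - 2  [with W=-1]  = -3
T = W^2 + R  [with W=-1, R=-3]  = -2
H = U^2 + T  [with U=-4, T=-2]  = 14
Without intervention: R = W - 2  [with W=-1]  = -3; T = W^2 + R  [with W=-1, R=-3]  = -2; Q = max(W, R) - 4  [with W=-1, R=-3]  = -5; V = W^2 + R  [with W=-1, R=-3]  = -2; P = max(W, Q)  [with W=-1, Q=-5]  = -1; U = |P - V|  [with P=-1, V=-2]  = 1; H = U^2 + T  [with U=1, T=-2]  = -1.
Change = 14 − (-1) = 15.

15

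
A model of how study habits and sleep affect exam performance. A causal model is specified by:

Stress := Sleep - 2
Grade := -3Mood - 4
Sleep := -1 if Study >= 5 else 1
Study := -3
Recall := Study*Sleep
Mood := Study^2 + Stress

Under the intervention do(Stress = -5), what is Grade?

-16

The intervention breaks the incoming arrows to Stress: Stress := Sleep - 2 no longer applies, and Stress = -5.
Mood = Study^2 + Stress  [with Study=-3, Stress=-5]  = 4
Grade = -3Mood - 4  [with Mood=4]  = -16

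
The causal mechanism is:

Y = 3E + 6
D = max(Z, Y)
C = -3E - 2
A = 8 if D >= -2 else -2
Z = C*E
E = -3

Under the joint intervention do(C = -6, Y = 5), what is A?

Setting C = -6, Y = 5 by intervention discards those variables' equations.
Z = C*E  [with C=-6, E=-3]  = 18
D = max(Z, Y)  [with Z=18, Y=5]  = 18
A = 8 if D >= -2 else -2  [with D=18]  = 8

8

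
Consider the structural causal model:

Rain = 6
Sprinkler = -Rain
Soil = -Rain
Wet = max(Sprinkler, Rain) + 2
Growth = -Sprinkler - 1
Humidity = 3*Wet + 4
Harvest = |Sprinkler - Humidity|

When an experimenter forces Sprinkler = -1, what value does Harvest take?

29

Under do(Sprinkler=-1), the mechanism Sprinkler = -Rain is discarded; Sprinkler is fixed at -1.
Wet = max(Sprinkler, Rain) + 2  [with Sprinkler=-1, Rain=6]  = 8
Humidity = 3*Wet + 4  [with Wet=8]  = 28
Harvest = |Sprinkler - Humidity|  [with Sprinkler=-1, Humidity=28]  = 29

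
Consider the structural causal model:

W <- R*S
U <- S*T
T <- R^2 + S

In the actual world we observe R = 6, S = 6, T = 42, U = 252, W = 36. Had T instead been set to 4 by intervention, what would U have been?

24

The intervention breaks the incoming arrows to T: T <- R^2 + S no longer applies, and T = 4.
U = S*T  [with S=6, T=4]  = 24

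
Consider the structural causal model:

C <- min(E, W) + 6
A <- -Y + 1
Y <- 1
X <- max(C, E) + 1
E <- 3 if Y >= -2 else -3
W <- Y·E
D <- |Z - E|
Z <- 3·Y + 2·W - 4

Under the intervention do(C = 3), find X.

4

do(C=3) replaces the equation C <- min(E, W) + 6 with the constant C = 3.
E = 3 if Y >= -2 else -3  [with Y=1]  = 3
X = max(C, E) + 1  [with C=3, E=3]  = 4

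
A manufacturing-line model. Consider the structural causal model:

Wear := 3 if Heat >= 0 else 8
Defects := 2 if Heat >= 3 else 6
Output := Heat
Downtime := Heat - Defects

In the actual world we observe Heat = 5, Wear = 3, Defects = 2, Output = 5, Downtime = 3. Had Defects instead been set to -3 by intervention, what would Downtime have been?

8

do(Defects=-3) replaces the equation Defects := 2 if Heat >= 3 else 6 with the constant Defects = -3.
Downtime = Heat - Defects  [with Heat=5, Defects=-3]  = 8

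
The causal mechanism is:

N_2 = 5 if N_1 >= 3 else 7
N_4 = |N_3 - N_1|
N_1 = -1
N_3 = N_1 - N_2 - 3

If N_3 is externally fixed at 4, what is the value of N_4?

5

The intervention breaks the incoming arrows to N_3: N_3 = N_1 - N_2 - 3 no longer applies, and N_3 = 4.
N_4 = |N_3 - N_1|  [with N_3=4, N_1=-1]  = 5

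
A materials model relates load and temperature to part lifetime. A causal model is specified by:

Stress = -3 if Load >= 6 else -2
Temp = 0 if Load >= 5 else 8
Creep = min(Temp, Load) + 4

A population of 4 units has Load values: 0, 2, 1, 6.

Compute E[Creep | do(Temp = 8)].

Under do(Temp=8), Temp's equation is replaced by Temp=8 for every unit. Per-unit Creep: 4, 6, 5, 10. Mean = 6.25.

6.25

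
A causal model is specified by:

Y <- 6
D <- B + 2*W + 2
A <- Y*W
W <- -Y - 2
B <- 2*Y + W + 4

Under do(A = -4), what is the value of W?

Under do(A=-4), the mechanism A <- Y*W is discarded; A is fixed at -4.
Since W is not a descendant of the intervened variable, it is unaffected.
W = -Y - 2  [with Y=6]  = -8

-8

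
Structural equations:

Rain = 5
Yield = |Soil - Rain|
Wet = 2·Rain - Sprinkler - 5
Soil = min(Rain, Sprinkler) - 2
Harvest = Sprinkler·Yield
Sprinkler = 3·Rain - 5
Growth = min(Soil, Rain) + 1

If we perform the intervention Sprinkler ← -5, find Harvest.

-60

Under do(Sprinkler=-5), the mechanism Sprinkler = 3·Rain - 5 is discarded; Sprinkler is fixed at -5.
Soil = min(Rain, Sprinkler) - 2  [with Rain=5, Sprinkler=-5]  = -7
Yield = |Soil - Rain|  [with Soil=-7, Rain=5]  = 12
Harvest = Sprinkler·Yield  [with Sprinkler=-5, Yield=12]  = -60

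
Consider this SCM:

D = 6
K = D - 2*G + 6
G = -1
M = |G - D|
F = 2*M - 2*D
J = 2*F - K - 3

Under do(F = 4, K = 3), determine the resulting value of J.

The joint intervention fixes F = 4, K = 3, removing each variable's own equation.
J = 2*F - K - 3  [with F=4, K=3]  = 2

2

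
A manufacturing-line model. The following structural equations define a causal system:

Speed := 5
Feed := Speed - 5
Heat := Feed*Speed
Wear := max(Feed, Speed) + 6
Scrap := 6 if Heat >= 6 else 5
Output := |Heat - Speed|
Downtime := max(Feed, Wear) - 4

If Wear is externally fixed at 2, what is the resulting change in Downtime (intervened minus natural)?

-9

The intervention breaks the incoming arrows to Wear: Wear := max(Feed, Speed) + 6 no longer applies, and Wear = 2.
Feed = Speed - 5  [with Speed=5]  = 0
Downtime = max(Feed, Wear) - 4  [with Feed=0, Wear=2]  = -2
Without intervention: Feed = Speed - 5  [with Speed=5]  = 0; Wear = max(Feed, Speed) + 6  [with Feed=0, Speed=5]  = 11; Downtime = max(Feed, Wear) - 4  [with Feed=0, Wear=11]  = 7.
Change = -2 − 7 = -9.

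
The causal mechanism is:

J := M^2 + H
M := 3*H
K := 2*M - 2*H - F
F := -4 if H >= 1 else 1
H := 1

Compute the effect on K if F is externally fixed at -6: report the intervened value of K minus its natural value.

2

Under do(F=-6), the mechanism F := -4 if H >= 1 else 1 is discarded; F is fixed at -6.
M = 3*H  [with H=1]  = 3
K = 2*M - 2*H - F  [with M=3, H=1, F=-6]  = 10
Without intervention: F = -4 if H >= 1 else 1  [with H=1]  = -4; M = 3*H  [with H=1]  = 3; K = 2*M - 2*H - F  [with M=3, H=1, F=-4]  = 8.
Change = 10 − 8 = 2.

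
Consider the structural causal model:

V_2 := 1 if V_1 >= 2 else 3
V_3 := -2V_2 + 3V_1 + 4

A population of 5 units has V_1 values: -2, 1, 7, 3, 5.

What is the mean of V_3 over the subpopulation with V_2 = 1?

17

Conditioning on V_2=1 selects the 3 unit(s) with V_1 ∈ {7, 3, 5}. Their V_3 values: 23, 11, 17. Mean = 17.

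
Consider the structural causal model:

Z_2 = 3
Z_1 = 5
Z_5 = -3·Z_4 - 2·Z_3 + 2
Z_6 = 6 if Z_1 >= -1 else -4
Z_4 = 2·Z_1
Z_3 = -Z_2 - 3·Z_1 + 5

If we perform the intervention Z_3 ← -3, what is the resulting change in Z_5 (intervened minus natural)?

-20

do(Z_3=-3) replaces the equation Z_3 = -Z_2 - 3·Z_1 + 5 with the constant Z_3 = -3.
Z_4 = 2·Z_1  [with Z_1=5]  = 10
Z_5 = -3·Z_4 - 2·Z_3 + 2  [with Z_4=10, Z_3=-3]  = -22
Without intervention: Z_3 = -Z_2 - 3·Z_1 + 5  [with Z_2=3, Z_1=5]  = -13; Z_4 = 2·Z_1  [with Z_1=5]  = 10; Z_5 = -3·Z_4 - 2·Z_3 + 2  [with Z_4=10, Z_3=-13]  = -2.
Change = -22 − (-2) = -20.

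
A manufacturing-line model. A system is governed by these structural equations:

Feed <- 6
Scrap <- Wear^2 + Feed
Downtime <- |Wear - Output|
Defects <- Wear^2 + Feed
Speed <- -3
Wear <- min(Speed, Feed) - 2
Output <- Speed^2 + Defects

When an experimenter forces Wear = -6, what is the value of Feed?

Under do(Wear=-6), the mechanism Wear <- min(Speed, Feed) - 2 is discarded; Wear is fixed at -6.
Since Feed is not a descendant of the intervened variable, it is unaffected.

6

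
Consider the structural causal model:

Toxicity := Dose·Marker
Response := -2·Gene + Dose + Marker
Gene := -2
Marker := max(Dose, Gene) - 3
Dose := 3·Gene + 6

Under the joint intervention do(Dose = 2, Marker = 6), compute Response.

Setting Dose = 2, Marker = 6 by intervention discards those variables' equations.
Response = -2·Gene + Dose + Marker  [with Gene=-2, Dose=2, Marker=6]  = 12

12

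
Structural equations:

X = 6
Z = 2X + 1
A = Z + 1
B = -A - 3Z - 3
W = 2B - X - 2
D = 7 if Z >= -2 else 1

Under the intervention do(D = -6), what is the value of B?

do(D=-6) replaces the equation D = 7 if Z >= -2 else 1 with the constant D = -6.
No directed path runs from D to B, so B keeps its natural value.
Z = 2X + 1  [with X=6]  = 13
A = Z + 1  [with Z=13]  = 14
B = -A - 3Z - 3  [with A=14, Z=13]  = -56

-56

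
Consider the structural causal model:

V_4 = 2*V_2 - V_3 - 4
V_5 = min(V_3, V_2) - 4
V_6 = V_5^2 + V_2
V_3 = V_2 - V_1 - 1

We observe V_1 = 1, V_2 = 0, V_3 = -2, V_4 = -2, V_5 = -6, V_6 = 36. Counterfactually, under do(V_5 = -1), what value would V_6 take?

The intervention breaks the incoming arrows to V_5: V_5 = min(V_3, V_2) - 4 no longer applies, and V_5 = -1.
V_6 = V_5^2 + V_2  [with V_5=-1, V_2=0]  = 1

1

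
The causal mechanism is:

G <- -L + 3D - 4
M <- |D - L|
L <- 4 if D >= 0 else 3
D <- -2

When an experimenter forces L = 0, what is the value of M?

2

Under do(L=0), the mechanism L <- 4 if D >= 0 else 3 is discarded; L is fixed at 0.
M = |D - L|  [with D=-2, L=0]  = 2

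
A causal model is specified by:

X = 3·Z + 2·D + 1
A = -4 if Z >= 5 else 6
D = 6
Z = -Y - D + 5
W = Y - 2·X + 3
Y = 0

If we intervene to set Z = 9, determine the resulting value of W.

-77

do(Z=9) replaces the equation Z = -Y - D + 5 with the constant Z = 9.
X = 3·Z + 2·D + 1  [with Z=9, D=6]  = 40
W = Y - 2·X + 3  [with Y=0, X=40]  = -77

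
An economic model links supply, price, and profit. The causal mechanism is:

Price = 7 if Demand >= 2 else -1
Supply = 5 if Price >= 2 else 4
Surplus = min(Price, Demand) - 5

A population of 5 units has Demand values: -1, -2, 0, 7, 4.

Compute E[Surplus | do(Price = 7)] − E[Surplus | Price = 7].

Under do(Price=7), Price's equation is replaced by Price=7 for every unit. Per-unit Surplus: -6, -7, -5, 2, -1. Mean = -3.4.
Observing Price=7 restricts to units where Price's equation naturally yields 7: Demand ∈ {7, 4}. In that subpopulation Surplus = 2, -1, mean 0.5.
Difference = -3.4 − 0.5 = -3.9.

-3.9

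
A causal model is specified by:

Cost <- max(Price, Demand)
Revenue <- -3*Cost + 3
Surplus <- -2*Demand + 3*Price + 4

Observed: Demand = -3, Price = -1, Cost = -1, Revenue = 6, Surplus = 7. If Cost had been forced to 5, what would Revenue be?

The intervention breaks the incoming arrows to Cost: Cost <- max(Price, Demand) no longer applies, and Cost = 5.
Revenue = -3*Cost + 3  [with Cost=5]  = -12

-12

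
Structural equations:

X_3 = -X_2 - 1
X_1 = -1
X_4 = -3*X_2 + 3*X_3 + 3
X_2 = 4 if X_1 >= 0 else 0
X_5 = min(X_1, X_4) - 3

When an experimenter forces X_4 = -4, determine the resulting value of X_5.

-7

Intervening sets X_4 = -4 and removes its equation (X_4 = -3*X_2 + 3*X_3 + 3).
X_5 = min(X_1, X_4) - 3  [with X_1=-1, X_4=-4]  = -7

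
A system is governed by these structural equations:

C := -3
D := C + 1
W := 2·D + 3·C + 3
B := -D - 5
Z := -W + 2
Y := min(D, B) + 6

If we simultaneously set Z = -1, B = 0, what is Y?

4

Setting Z = -1, B = 0 by intervention discards those variables' equations.
D = C + 1  [with C=-3]  = -2
Y = min(D, B) + 6  [with D=-2, B=0]  = 4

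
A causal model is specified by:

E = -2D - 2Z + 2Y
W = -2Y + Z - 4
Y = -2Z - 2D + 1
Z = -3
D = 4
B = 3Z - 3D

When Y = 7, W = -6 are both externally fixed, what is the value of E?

12

Setting Y = 7, W = -6 by intervention discards those variables' equations.
E = -2D - 2Z + 2Y  [with D=4, Z=-3, Y=7]  = 12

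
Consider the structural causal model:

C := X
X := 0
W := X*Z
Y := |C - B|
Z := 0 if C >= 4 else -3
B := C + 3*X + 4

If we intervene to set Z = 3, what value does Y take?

do(Z=3) replaces the equation Z := 0 if C >= 4 else -3 with the constant Z = 3.
Y is not downstream of the intervention, so its value is determined by the original equations.
C = X  [with X=0]  = 0
B = C + 3*X + 4  [with C=0, X=0]  = 4
Y = |C - B|  [with C=0, B=4]  = 4

4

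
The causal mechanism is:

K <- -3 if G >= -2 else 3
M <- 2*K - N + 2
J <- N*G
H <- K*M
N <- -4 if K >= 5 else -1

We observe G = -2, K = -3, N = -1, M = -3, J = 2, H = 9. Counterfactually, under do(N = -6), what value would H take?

-6

The intervention breaks the incoming arrows to N: N <- -4 if K >= 5 else -1 no longer applies, and N = -6.
K = -3 if G >= -2 else 3  [with G=-2]  = -3
M = 2*K - N + 2  [with K=-3, N=-6]  = 2
H = K*M  [with K=-3, M=2]  = -6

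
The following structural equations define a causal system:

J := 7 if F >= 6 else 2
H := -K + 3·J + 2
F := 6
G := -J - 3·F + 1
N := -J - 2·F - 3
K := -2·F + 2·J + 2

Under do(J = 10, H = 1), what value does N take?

-25

The joint intervention fixes J = 10, H = 1, removing each variable's own equation.
N = -J - 2·F - 3  [with J=10, F=6]  = -25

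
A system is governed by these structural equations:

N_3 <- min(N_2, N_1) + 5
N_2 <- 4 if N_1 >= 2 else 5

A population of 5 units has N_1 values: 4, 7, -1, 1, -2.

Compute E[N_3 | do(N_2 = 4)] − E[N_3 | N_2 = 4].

-2.8

Under do(N_2=4), N_2's equation is replaced by N_2=4 for every unit. Per-unit N_3: 9, 9, 4, 6, 3. Mean = 6.2.
Conditioning on N_2=4 selects the 2 unit(s) with N_1 ∈ {4, 7}. Their N_3 values: 9, 9. Mean = 9.
Difference = 6.2 − 9 = -2.8.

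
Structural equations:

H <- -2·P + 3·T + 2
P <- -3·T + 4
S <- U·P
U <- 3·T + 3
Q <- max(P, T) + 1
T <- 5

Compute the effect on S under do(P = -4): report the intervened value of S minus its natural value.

do(P=-4) replaces the equation P <- -3·T + 4 with the constant P = -4.
U = 3·T + 3  [with T=5]  = 18
S = U·P  [with U=18, P=-4]  = -72
Without intervention: P = -3·T + 4  [with T=5]  = -11; U = 3·T + 3  [with T=5]  = 18; S = U·P  [with U=18, P=-11]  = -198.
Change = -72 − (-198) = 126.

126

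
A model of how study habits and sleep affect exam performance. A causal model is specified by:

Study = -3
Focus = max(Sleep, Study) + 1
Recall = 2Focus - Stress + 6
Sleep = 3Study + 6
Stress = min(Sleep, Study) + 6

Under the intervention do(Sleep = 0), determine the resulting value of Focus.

1

Under do(Sleep=0), the mechanism Sleep = 3Study + 6 is discarded; Sleep is fixed at 0.
Focus = max(Sleep, Study) + 1  [with Sleep=0, Study=-3]  = 1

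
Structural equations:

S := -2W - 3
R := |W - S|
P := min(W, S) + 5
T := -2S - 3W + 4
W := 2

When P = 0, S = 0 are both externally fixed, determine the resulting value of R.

Setting P = 0, S = 0 by intervention discards those variables' equations.
R = |W - S|  [with W=2, S=0]  = 2

2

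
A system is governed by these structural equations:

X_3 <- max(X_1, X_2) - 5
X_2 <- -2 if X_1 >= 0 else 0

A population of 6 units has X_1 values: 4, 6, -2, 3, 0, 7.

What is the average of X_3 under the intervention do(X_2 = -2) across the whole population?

The intervention sets X_2=-2 in all 6 units regardless of X_1. Recomputing X_3 per unit gives -1, 1, -7, -2, -5, 2; average -2.

-2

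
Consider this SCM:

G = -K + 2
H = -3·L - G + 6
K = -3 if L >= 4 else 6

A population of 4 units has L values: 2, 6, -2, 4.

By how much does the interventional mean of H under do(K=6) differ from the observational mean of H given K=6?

The intervention sets K=6 in all 4 units regardless of L. Recomputing H per unit gives 4, -8, 16, -2; average 2.5.
E[H|K=6] averages over only the 2 units with K=6 (L = 2, -2): H = 4, 16, mean 10.
Difference = 2.5 − 10 = -7.5.

-7.5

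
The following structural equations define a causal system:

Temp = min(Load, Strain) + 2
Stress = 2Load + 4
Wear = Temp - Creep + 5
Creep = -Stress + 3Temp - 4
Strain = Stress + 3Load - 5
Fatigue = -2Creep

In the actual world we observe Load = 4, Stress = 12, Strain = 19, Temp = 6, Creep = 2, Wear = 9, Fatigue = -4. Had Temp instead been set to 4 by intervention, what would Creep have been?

-4

Intervening sets Temp = 4 and removes its equation (Temp = min(Load, Strain) + 2).
Stress = 2Load + 4  [with Load=4]  = 12
Creep = -Stress + 3Temp - 4  [with Stress=12, Temp=4]  = -4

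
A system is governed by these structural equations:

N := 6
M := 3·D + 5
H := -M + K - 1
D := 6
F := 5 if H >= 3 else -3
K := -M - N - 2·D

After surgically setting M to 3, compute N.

6

Under do(M=3), the mechanism M := 3·D + 5 is discarded; M is fixed at 3.
N is not downstream of the intervention, so its value is determined by the original equations.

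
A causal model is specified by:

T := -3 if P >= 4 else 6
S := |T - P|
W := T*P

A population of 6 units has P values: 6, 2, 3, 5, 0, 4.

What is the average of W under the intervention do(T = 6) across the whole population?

20

do(T=6) breaks T's dependence on P. With T=6 fixed, W across the units is 36, 12, 18, 30, 0, 24, mean 20.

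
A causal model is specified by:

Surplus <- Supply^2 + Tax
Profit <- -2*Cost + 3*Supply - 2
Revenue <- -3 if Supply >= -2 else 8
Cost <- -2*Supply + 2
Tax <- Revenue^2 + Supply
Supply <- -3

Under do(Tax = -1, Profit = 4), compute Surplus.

8

The joint intervention fixes Tax = -1, Profit = 4, removing each variable's own equation.
Surplus = Supply^2 + Tax  [with Supply=-3, Tax=-1]  = 8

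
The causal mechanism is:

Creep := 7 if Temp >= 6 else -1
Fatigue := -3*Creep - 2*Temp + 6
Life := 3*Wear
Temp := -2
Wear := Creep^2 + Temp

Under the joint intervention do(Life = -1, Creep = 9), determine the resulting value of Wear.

79

Setting Life = -1, Creep = 9 by intervention discards those variables' equations.
Wear = Creep^2 + Temp  [with Creep=9, Temp=-2]  = 79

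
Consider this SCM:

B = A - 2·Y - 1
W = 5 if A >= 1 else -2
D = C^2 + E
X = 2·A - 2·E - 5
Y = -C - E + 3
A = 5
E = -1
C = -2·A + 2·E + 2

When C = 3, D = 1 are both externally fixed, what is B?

2

Setting C = 3, D = 1 by intervention discards those variables' equations.
Y = -C - E + 3  [with C=3, E=-1]  = 1
B = A - 2·Y - 1  [with A=5, Y=1]  = 2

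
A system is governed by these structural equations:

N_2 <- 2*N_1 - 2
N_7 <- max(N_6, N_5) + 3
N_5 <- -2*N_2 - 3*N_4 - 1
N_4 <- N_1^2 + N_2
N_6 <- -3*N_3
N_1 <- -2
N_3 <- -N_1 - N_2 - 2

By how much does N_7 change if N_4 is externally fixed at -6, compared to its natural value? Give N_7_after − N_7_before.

The intervention breaks the incoming arrows to N_4: N_4 <- N_1^2 + N_2 no longer applies, and N_4 = -6.
N_2 = 2*N_1 - 2  [with N_1=-2]  = -6
N_3 = -N_1 - N_2 - 2  [with N_1=-2, N_2=-6]  = 6
N_5 = -2*N_2 - 3*N_4 - 1  [with N_2=-6, N_4=-6]  = 29
N_6 = -3*N_3  [with N_3=6]  = -18
N_7 = max(N_6, N_5) + 3  [with N_6=-18, N_5=29]  = 32
Without intervention: N_2 = 2*N_1 - 2  [with N_1=-2]  = -6; N_3 = -N_1 - N_2 - 2  [with N_1=-2, N_2=-6]  = 6; N_4 = N_1^2 + N_2  [with N_1=-2, N_2=-6]  = -2; N_5 = -2*N_2 - 3*N_4 - 1  [with N_2=-6, N_4=-2]  = 17; N_6 = -3*N_3  [with N_3=6]  = -18; N_7 = max(N_6, N_5) + 3  [with N_6=-18, N_5=17]  = 20.
Change = 32 − 20 = 12.

12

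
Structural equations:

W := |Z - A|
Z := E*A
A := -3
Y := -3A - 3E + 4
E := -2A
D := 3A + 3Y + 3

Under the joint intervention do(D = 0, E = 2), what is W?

3

The joint intervention fixes D = 0, E = 2, removing each variable's own equation.
Z = E*A  [with E=2, A=-3]  = -6
W = |Z - A|  [with Z=-6, A=-3]  = 3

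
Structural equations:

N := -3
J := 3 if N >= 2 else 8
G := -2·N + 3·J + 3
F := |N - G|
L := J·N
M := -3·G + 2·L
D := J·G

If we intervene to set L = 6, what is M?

-87

The intervention breaks the incoming arrows to L: L := J·N no longer applies, and L = 6.
J = 3 if N >= 2 else 8  [with N=-3]  = 8
G = -2·N + 3·J + 3  [with N=-3, J=8]  = 33
M = -3·G + 2·L  [with G=33, L=6]  = -87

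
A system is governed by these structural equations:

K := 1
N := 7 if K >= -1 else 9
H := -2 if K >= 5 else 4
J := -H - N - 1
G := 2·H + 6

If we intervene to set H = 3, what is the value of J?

The intervention breaks the incoming arrows to H: H := -2 if K >= 5 else 4 no longer applies, and H = 3.
N = 7 if K >= -1 else 9  [with K=1]  = 7
J = -H - N - 1  [with H=3, N=7]  = -11

-11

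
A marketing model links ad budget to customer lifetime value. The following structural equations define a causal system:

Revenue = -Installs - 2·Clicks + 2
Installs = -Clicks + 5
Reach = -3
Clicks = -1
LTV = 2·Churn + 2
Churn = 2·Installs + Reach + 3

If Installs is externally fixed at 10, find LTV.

42

The intervention breaks the incoming arrows to Installs: Installs = -Clicks + 5 no longer applies, and Installs = 10.
Churn = 2·Installs + Reach + 3  [with Installs=10, Reach=-3]  = 20
LTV = 2·Churn + 2  [with Churn=20]  = 42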